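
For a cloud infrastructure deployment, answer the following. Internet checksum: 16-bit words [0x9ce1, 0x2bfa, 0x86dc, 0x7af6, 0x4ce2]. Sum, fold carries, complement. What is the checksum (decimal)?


Given words: [0x9ce1, 0x2bfa, 0x86dc, 0x7af6, 0x4ce2]
Step 1: Sum all words
Raw sum = 40161 + 11258 + 34524 + 31478 + 19682 = 137103
Step 2: Fold carry: (6031 + 2) = 6033
One's complement = ~6033 & 0xFFFF = 59502

59502


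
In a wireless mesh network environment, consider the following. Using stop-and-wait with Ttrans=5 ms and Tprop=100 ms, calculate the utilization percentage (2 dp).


Given: Ttrans = 5 ms, Tprop = 100 ms
RTT = 2 * Tprop = 2 * 100 = 200 ms
U = Ttrans / (Ttrans + RTT)
U = 5 / (5 + 200)
U = 5 / 205 = 0.02439
U% = 2.44%

2.44


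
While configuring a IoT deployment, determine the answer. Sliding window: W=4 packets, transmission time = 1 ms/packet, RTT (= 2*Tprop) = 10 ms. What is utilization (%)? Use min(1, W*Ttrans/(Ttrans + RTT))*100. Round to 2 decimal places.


Given: W = 4, Ttrans = 1 ms, RTT = 10 ms (= 2 * Tprop, Tprop = 5 ms)
Cycle time = Ttrans + RTT = 1 + 10 = 11 ms (first packet sent until its ACK returns)
W * Ttrans = 4 * 1 = 4 ms of sending per cycle
W * Ttrans / (Ttrans + RTT) = 4 / 11 = 0.363636
U = min(1, 0.363636) = 0.363636
U% = 36.36%

36.36


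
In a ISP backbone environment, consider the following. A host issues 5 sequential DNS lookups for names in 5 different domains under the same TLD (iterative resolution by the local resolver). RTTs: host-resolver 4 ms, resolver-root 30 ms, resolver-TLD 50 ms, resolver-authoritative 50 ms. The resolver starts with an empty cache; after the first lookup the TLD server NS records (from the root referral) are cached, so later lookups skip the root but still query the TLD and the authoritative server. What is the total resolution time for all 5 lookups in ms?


Lookup 1 (cold cache): local + root + TLD + auth = 4 + 30 + 50 + 50 = 134 ms
Lookups 2..5 (TLD NS cached -> skip root; new domain -> still ask TLD and auth): local + TLD + auth = 4 + 50 + 50 = 104 ms each
Remaining 4 lookups: 4 * 104 = 416 ms
Total = 134 + 416 = 550 ms

550


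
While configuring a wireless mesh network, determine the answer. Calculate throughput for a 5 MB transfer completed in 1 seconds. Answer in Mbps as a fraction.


Given: file = 5 MB, time = 1 s
File in Mb = 5 * 8 = 40 Mb
Throughput = 40 / 1 Mbps
Throughput = 40 Mbps

40


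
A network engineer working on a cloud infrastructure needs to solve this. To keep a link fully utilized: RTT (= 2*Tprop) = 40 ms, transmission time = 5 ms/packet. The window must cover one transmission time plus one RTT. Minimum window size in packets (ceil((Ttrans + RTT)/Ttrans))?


Given: Ttrans = 5 ms, RTT = 40 ms (= 2 * Tprop, Tprop = 20 ms)
Time until first ACK returns = Ttrans + RTT = 5 + 40 = 45 ms
Need W * Ttrans >= Ttrans + RTT  ->  W >= (Ttrans + RTT) / Ttrans
(Ttrans + RTT) / Ttrans = 45 / 5 = 9
W_min = ceil(9) = 9

9


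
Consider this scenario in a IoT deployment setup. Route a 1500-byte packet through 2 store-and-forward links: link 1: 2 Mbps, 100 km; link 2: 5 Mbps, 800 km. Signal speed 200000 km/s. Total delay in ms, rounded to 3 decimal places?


Packet = 1500 bytes = 12000 bits. Store-and-forward: sum (t_trans + t_prop) per link.
Link 1: t_trans = 12000/(2*10^6) s = 6.0000 ms; t_prop = 100/200000 s = 0.5000 ms; subtotal = 6.5000 ms
Link 2: t_trans = 12000/(5*10^6) s = 2.4000 ms; t_prop = 800/200000 s = 4.0000 ms; subtotal = 6.4000 ms
End-to-end = 6.5000 + 6.4000 = 12.9000 ms -> 12.900 ms (3 dp)

12.900


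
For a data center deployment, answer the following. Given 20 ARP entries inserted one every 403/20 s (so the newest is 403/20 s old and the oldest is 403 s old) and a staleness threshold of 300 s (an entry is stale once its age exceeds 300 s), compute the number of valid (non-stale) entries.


Ages are k * 403/20 s for k = 1..20 (spacing = 20.1500 s).
Entry k is valid iff k * 403/20 <= 300 iff k <= 20 * 300 / 403 = 14.8883
n_valid = floor(14.8883) = 14
(n_stale = 20 - 14 = 6)

14


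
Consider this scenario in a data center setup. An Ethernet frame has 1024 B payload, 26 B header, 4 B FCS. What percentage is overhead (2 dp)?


Given: payload = 1024 B, header = 26 B, trailer = 4 B
Overhead bytes = header + trailer = 26 + 4 = 30
Total frame = payload + overhead = 1024 + 30 = 1054
Overhead % = 30 / 1054 * 100 = 2.8463% -> 2.85% (2 dp)

2.85


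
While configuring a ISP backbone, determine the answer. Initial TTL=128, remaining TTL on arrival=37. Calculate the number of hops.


Given: initial TTL = 128, received TTL = 37
Hops = initial TTL - received TTL
Hops = 128 - 37 = 91

91


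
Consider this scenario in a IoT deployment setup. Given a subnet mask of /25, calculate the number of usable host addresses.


Given: subnet mask /25
Host bits = 32 - 25 = 7
Total addresses = 2^7 = 128
Usable hosts = 128 - 2 (network + broadcast) = 126

126


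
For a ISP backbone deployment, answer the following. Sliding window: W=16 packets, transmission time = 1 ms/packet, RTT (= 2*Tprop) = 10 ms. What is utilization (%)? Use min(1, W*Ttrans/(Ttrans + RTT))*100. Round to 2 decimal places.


Given: W = 16, Ttrans = 1 ms, RTT = 10 ms (= 2 * Tprop, Tprop = 5 ms)
Cycle time = Ttrans + RTT = 1 + 10 = 11 ms (first packet sent until its ACK returns)
W * Ttrans = 16 * 1 = 16 ms of sending per cycle
W * Ttrans / (Ttrans + RTT) = 16 / 11 = 1.454545
U = min(1, 1.454545) = 1.000000
U% = 100.00%

100.00


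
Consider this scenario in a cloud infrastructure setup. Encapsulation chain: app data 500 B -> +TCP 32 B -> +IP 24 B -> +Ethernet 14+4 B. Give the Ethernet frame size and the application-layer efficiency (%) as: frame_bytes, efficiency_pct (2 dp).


TCP segment = 500 + 32 = 532 B
IP packet = 532 + 24 = 556 B
Ethernet frame = 556 + 14 + 4 = 574 B
Efficiency = app / frame = 500 / 574 = 0.871080 = 87.1080% -> 87.11% (2 dp)

574, 87.11


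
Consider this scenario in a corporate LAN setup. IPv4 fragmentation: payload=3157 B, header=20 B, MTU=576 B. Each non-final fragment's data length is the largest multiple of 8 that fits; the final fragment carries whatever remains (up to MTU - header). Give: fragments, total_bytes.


Max data per non-final fragment = floor((MTU - header)/8)*8 = floor((576 - 20)/8)*8 = floor(556/8)*8 = 552 B
Final fragment needs no 8-byte alignment: it can carry up to MTU - header = 556 B
Non-final fragments needed = ceil((payload - 556) / 552) = ceil(2601/552) = ceil(4.7120) = 5
Number of fragments = 5 + 1 = 6
Fragment sizes (data): 5 * 552 B + 397 B (last, 397 <= 556 OK)
Total bytes sent = payload + n_frags * header = 3157 + 6*20 = 3157 + 120 = 3277 B

6, 3277


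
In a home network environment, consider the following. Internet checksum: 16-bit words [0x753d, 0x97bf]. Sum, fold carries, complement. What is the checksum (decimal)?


Given words: [0x753d, 0x97bf]
Step 1: Sum all words
Raw sum = 30013 + 38847 = 68860
Step 2: Fold carry: (3324 + 1) = 3325
One's complement = ~3325 & 0xFFFF = 62210

62210


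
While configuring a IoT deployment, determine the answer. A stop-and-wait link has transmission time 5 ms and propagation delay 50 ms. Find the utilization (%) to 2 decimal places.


Given: Ttrans = 5 ms, Tprop = 50 ms
RTT = 2 * Tprop = 2 * 50 = 100 ms
U = Ttrans / (Ttrans + RTT)
U = 5 / (5 + 100)
U = 5 / 105 = 0.047619
U% = 4.76%

4.76


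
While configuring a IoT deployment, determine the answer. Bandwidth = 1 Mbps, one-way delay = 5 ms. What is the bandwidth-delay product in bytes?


Given: bandwidth = 1 Mbps, delay = 5 ms
BDP in bits = 1 * 10^6 * 5 / 1000
BDP in bits = 5000
BDP in bytes = 5000 / 8 = 625

625


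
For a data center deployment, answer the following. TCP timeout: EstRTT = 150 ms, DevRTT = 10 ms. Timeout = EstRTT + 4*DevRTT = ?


Given: EstRTT = 150 ms, DevRTT = 10 ms
Timeout = EstRTT + 4 * DevRTT
4 * DevRTT = 4 * 10 = 40
Timeout = 150 + 40 = 190 ms

190


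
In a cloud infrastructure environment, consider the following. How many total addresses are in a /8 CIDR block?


Given: CIDR prefix /8
Host bits = 32 - 8 = 24
Total addresses = 2^24 = 16777216

16777216


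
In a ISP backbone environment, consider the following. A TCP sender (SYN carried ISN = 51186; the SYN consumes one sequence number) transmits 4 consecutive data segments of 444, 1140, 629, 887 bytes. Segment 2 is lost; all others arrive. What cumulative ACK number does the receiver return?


SYN uses sequence number 51186; first data byte = ISN + 1 = 51187.
Segment 1: SEQ = 51187, len = 444 B, covers [51187, 51630]
Segment 2: SEQ = 51631, len = 1140 B, covers [51631, 52770] [LOST]
Segment 3: SEQ = 52771, len = 629 B, covers [52771, 53399]
Segment 4: SEQ = 53400, len = 887 B, covers [53400, 54286]
In-order data received: bytes [51187, 51630] (segments 1..1).
Segment 2 missing -> gap begins at byte 51631; later segments buffered out of order.
Cumulative ACK = next expected in-order byte = 51187 + 444 = 51631

51631


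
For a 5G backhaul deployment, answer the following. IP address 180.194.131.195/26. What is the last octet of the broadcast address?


Given: IP = 180.194.131.195, prefix = /26
Host bits = 32 - 26 = 6
Network last octet = 195 AND mask = 192
Host part size = 2^6 - 1 = 63
Broadcast last octet = 192 OR 63 = 255

255


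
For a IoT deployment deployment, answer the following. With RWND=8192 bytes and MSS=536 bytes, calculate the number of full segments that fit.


Given: RWND = 8192 bytes, MSS = 536 bytes
Full segments = floor(RWND / MSS)
Full segments = floor(8192 / 536)
Full segments = floor(15.2836) = 15

15


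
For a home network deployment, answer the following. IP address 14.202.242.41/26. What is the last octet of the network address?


Given: IP = 14.202.242.41, prefix = /26
Subnet mask = 255.255.255.192
Last octet of IP: 41
Last octet of mask: 192
Network last octet = 41 AND 192 = 0

0


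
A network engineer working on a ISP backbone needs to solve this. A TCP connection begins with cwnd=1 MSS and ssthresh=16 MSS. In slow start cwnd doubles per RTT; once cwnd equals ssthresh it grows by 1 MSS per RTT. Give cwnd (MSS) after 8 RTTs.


RTT 0: cwnd = 1 MSS (initial)
RTT 1: cwnd = 2 MSS (slow start, doubled)
RTT 2: cwnd = 4 MSS (slow start, doubled)
RTT 3: cwnd = 8 MSS (slow start, doubled)
RTT 4: cwnd = 16 MSS (slow start, doubled)
RTT 5: cwnd = 17 MSS (congestion avoidance, +1)
RTT 6: cwnd = 18 MSS (congestion avoidance, +1)
RTT 7: cwnd = 19 MSS (congestion avoidance, +1)
RTT 8: cwnd = 20 MSS (congestion avoidance, +1)

20


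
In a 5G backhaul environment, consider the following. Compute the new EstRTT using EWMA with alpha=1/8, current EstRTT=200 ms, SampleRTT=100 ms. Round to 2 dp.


Given: EstRTT = 200 ms, SampleRTT = 100 ms, alpha = 1/8
New EstRTT = (1 - alpha) * EstRTT + alpha * SampleRTT
(7/8) * 200 = 175
(1/8) * 100 = 12.5
New EstRTT = 175 + 12.5 = 187.5 ms -> 187.50 ms (2 dp)

187.50


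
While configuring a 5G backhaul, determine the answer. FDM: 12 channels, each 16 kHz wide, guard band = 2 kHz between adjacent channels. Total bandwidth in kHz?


Given: 12 channels, 16 kHz each, guard = 2 kHz
Channel bandwidth = 12 * 16 = 192 kHz
Guard bands = 11 gaps * 2 kHz = 22 kHz
Total = 192 + 22 = 214 kHz

214


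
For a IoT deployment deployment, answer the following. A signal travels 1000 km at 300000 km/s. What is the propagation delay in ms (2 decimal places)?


Given: distance = 1000 km, speed = 300000 km/s
Delay = distance / speed = 1000 / 300000 seconds
Delay in ms = 1000 * 1000 / 300000
Delay = 3.3333 ms
Rounded to 2 dp = 3.33 ms

3.33


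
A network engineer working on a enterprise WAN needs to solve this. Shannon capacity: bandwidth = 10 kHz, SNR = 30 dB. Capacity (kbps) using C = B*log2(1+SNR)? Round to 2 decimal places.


Given: B = 10 kHz, SNR = 30 dB
SNR linear = 10^(30/10) = 1000
1 + SNR = 1001
log2(1001) = 9.9672262588
C = 10 * 1000 * 9.9672262588 = 99672.2626 bps
C = 99.672263 kbps -> 99.67 kbps (2 dp)

99.67


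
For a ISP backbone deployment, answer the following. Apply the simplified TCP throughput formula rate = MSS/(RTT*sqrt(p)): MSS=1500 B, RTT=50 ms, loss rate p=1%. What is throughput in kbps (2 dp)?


Given: MSS = 1500 bytes, RTT = 50 ms, loss = 1%
RTT in seconds = 50 / 1000 = 0.05
Loss rate = 1% = 0.01
sqrt(loss) = sqrt(0.01) = 0.1
Throughput (bytes/s) = 1500 / (0.05 * 0.1) = 300000.0000
Throughput (kbps) = 300000.0000 * 8 / 1000 = 2400.000000 -> 2400.00 kbps (2 dp)

2400.00


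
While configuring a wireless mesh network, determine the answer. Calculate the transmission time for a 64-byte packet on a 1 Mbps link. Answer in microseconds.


Given: packet = 64 bytes, bandwidth = 1 Mbps
Packet in bits = 64 * 8 = 512 bits
Bandwidth = 1 * 10^6 = 1000000 bps
Time = 512 / 1000000 seconds
Time in us = 512 * 10^6 / 1000000 = 512

512


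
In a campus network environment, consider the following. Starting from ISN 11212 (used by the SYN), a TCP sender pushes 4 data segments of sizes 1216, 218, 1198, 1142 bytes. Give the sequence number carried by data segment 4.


The SYN occupies sequence number ISN = 11212, so the first data byte is ISN + 1 = 11213.
SEQ of data segment i = (ISN + 1) + sum of payload sizes of segments 1..i-1.
Segment 1: SEQ = 11213, payload = 1216 bytes
Segment 2: SEQ = 12429, payload = 218 bytes
Segment 3: SEQ = 12647, payload = 1198 bytes
Segment 4: SEQ = 13845, payload = 1142 bytes
SEQ of segment 4 = 11213 + 1216 + 218 + 1198 = 13845

13845


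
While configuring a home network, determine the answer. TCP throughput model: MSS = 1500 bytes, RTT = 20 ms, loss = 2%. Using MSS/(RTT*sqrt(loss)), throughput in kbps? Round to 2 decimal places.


Given: MSS = 1500 bytes, RTT = 20 ms, loss = 2%
RTT in seconds = 20 / 1000 = 0.02
Loss rate = 2% = 0.02
sqrt(loss) = sqrt(0.02) = 0.141421356237
Throughput (bytes/s) = 1500 / (0.02 * 0.141421356237) = 530330.0859
Throughput (kbps) = 530330.0859 * 8 / 1000 = 4242.640687 -> 4242.64 kbps (2 dp)

4242.64


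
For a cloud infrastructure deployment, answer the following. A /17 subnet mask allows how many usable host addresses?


Given: subnet mask /17
Host bits = 32 - 17 = 15
Total addresses = 2^15 = 32768
Usable hosts = 32768 - 2 (network + broadcast) = 32766

32766


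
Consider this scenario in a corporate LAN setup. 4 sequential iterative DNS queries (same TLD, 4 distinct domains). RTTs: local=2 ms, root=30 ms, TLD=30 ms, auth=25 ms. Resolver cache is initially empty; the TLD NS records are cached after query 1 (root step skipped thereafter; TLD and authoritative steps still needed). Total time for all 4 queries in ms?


Lookup 1 (cold cache): local + root + TLD + auth = 2 + 30 + 30 + 25 = 87 ms
Lookups 2..4 (TLD NS cached -> skip root; new domain -> still ask TLD and auth): local + TLD + auth = 2 + 30 + 25 = 57 ms each
Remaining 3 lookups: 3 * 57 = 171 ms
Total = 87 + 171 = 258 ms

258


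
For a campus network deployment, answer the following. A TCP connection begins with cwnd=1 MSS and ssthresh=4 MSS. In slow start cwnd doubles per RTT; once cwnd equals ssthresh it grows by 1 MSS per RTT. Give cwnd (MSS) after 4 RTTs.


RTT 0: cwnd = 1 MSS (initial)
RTT 1: cwnd = 2 MSS (slow start, doubled)
RTT 2: cwnd = 4 MSS (slow start, doubled)
RTT 3: cwnd = 5 MSS (congestion avoidance, +1)
RTT 4: cwnd = 6 MSS (congestion avoidance, +1)

6


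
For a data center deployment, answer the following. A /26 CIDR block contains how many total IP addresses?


Given: CIDR prefix /26
Host bits = 32 - 26 = 6
Total addresses = 2^6 = 64

64


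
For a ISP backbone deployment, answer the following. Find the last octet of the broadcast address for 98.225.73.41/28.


Given: IP = 98.225.73.41, prefix = /28
Host bits = 32 - 28 = 4
Network last octet = 41 AND mask = 32
Host part size = 2^4 - 1 = 15
Broadcast last octet = 32 OR 15 = 47

47


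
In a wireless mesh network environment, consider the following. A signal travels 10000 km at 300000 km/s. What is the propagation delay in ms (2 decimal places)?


Given: distance = 10000 km, speed = 300000 km/s
Delay = distance / speed = 10000 / 300000 seconds
Delay in ms = 10000 * 1000 / 300000
Delay = 33.3333 ms
Rounded to 2 dp = 33.33 ms

33.33


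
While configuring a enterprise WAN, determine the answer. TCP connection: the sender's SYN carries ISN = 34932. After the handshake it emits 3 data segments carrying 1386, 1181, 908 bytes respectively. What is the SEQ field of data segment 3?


The SYN occupies sequence number ISN = 34932, so the first data byte is ISN + 1 = 34933.
SEQ of data segment i = (ISN + 1) + sum of payload sizes of segments 1..i-1.
Segment 1: SEQ = 34933, payload = 1386 bytes
Segment 2: SEQ = 36319, payload = 1181 bytes
Segment 3: SEQ = 37500, payload = 908 bytes
SEQ of segment 3 = 34933 + 1386 + 1181 = 37500

37500


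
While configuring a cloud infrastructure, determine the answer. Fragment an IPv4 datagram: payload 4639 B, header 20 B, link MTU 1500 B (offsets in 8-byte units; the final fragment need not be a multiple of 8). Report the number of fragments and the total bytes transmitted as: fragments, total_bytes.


Max data per non-final fragment = floor((MTU - header)/8)*8 = floor((1500 - 20)/8)*8 = floor(1480/8)*8 = 1480 B
Final fragment needs no 8-byte alignment: it can carry up to MTU - header = 1480 B
Non-final fragments needed = ceil((payload - 1480) / 1480) = ceil(3159/1480) = ceil(2.1345) = 3
Number of fragments = 3 + 1 = 4
Fragment sizes (data): 3 * 1480 B + 199 B (last, 199 <= 1480 OK)
Total bytes sent = payload + n_frags * header = 4639 + 4*20 = 4639 + 80 = 4719 B

4, 4719


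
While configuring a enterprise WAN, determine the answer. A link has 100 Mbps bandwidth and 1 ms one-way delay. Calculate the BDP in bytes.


Given: bandwidth = 100 Mbps, delay = 1 ms
BDP in bits = 100 * 10^6 * 1 / 1000
BDP in bits = 100000
BDP in bytes = 100000 / 8 = 12500

12500


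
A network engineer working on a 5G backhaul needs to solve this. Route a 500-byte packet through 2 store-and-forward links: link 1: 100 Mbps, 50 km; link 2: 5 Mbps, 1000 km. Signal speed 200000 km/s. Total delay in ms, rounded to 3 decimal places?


Packet = 500 bytes = 4000 bits. Store-and-forward: sum (t_trans + t_prop) per link.
Link 1: t_trans = 4000/(100*10^6) s = 0.0400 ms; t_prop = 50/200000 s = 0.2500 ms; subtotal = 0.2900 ms
Link 2: t_trans = 4000/(5*10^6) s = 0.8000 ms; t_prop = 1000/200000 s = 5.0000 ms; subtotal = 5.8000 ms
End-to-end = 0.2900 + 5.8000 = 6.0900 ms -> 6.090 ms (3 dp)

6.090


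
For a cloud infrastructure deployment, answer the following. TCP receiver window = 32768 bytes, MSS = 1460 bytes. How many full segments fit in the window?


Given: RWND = 32768 bytes, MSS = 1460 bytes
Full segments = floor(RWND / MSS)
Full segments = floor(32768 / 1460)
Full segments = floor(22.4438) = 22

22


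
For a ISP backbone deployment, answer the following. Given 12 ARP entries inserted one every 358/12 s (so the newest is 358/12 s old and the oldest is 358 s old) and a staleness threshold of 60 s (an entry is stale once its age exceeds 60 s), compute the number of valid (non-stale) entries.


Ages are k * 358/12 s for k = 1..12 (spacing = 29.8333 s).
Entry k is valid iff k * 358/12 <= 60 iff k <= 12 * 60 / 358 = 2.0112
n_valid = floor(2.0112) = 2
(n_stale = 12 - 2 = 10)

2


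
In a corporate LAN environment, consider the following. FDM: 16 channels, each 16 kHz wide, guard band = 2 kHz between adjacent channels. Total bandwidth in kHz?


Given: 16 channels, 16 kHz each, guard = 2 kHz
Channel bandwidth = 16 * 16 = 256 kHz
Guard bands = 15 gaps * 2 kHz = 30 kHz
Total = 256 + 30 = 286 kHz

286


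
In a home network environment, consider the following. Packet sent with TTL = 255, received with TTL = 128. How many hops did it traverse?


Given: initial TTL = 255, received TTL = 128
Hops = initial TTL - received TTL
Hops = 255 - 128 = 127

127


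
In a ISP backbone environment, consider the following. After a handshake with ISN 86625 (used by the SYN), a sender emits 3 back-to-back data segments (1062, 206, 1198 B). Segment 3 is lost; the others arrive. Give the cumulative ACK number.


SYN uses sequence number 86625; first data byte = ISN + 1 = 86626.
Segment 1: SEQ = 86626, len = 1062 B, covers [86626, 87687]
Segment 2: SEQ = 87688, len = 206 B, covers [87688, 87893]
Segment 3: SEQ = 87894, len = 1198 B, covers [87894, 89091] [LOST]
In-order data received: bytes [86626, 87893] (segments 1..2).
Segment 3 missing -> gap begins at byte 87894.
Cumulative ACK = next expected in-order byte = 86626 + 1062 + 206 = 87894

87894


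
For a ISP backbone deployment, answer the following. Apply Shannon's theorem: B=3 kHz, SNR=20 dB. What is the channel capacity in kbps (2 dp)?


Given: B = 3 kHz, SNR = 20 dB
SNR linear = 10^(20/10) = 100
1 + SNR = 101
log2(101) = 6.6582114828
C = 3 * 1000 * 6.6582114828 = 19974.6344 bps
C = 19.974634 kbps -> 19.97 kbps (2 dp)

19.97


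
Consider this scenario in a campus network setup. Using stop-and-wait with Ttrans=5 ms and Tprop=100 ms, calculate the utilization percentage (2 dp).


Given: Ttrans = 5 ms, Tprop = 100 ms
RTT = 2 * Tprop = 2 * 100 = 200 ms
U = Ttrans / (Ttrans + RTT)
U = 5 / (5 + 200)
U = 5 / 205 = 0.02439
U% = 2.44%

2.44


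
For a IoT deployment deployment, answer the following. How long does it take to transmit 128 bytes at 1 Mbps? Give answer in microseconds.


Given: packet = 128 bytes, bandwidth = 1 Mbps
Packet in bits = 128 * 8 = 1024 bits
Bandwidth = 1 * 10^6 = 1000000 bps
Time = 1024 / 1000000 seconds
Time in us = 1024 * 10^6 / 1000000 = 1024

1024


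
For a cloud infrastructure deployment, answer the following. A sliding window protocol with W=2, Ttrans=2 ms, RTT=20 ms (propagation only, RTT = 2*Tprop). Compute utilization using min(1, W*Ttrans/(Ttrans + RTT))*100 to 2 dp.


Given: W = 2, Ttrans = 2 ms, RTT = 20 ms (= 2 * Tprop, Tprop = 10 ms)
Cycle time = Ttrans + RTT = 2 + 20 = 22 ms (first packet sent until its ACK returns)
W * Ttrans = 2 * 2 = 4 ms of sending per cycle
W * Ttrans / (Ttrans + RTT) = 4 / 22 = 0.181818
U = min(1, 0.181818) = 0.181818
U% = 18.18%

18.18


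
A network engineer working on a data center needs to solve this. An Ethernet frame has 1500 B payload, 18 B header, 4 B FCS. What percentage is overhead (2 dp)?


Given: payload = 1500 B, header = 18 B, trailer = 4 B
Overhead bytes = header + trailer = 18 + 4 = 22
Total frame = payload + overhead = 1500 + 22 = 1522
Overhead % = 22 / 1522 * 100 = 1.4455% -> 1.45% (2 dp)

1.45


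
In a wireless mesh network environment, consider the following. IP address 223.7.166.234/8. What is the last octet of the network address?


Given: IP = 223.7.166.234, prefix = /8
Subnet mask = 255.0.0.0
Last octet of IP: 234
Last octet of mask: 0
Network last octet = 234 AND 0 = 0

0


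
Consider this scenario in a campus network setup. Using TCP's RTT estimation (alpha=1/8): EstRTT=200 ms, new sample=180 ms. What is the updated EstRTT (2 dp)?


Given: EstRTT = 200 ms, SampleRTT = 180 ms, alpha = 1/8
New EstRTT = (1 - alpha) * EstRTT + alpha * SampleRTT
(7/8) * 200 = 175
(1/8) * 180 = 22.5
New EstRTT = 175 + 22.5 = 197.5 ms -> 197.50 ms (2 dp)

197.50


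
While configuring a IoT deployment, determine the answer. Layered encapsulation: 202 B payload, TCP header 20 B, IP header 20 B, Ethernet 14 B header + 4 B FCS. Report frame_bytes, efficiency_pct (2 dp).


TCP segment = 202 + 20 = 222 B
IP packet = 222 + 20 = 242 B
Ethernet frame = 242 + 14 + 4 = 260 B
Efficiency = app / frame = 202 / 260 = 0.776923 = 77.6923% -> 77.69% (2 dp)

260, 77.69


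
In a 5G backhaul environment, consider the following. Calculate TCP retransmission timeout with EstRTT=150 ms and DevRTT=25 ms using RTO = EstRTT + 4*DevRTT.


Given: EstRTT = 150 ms, DevRTT = 25 ms
Timeout = EstRTT + 4 * DevRTT
4 * DevRTT = 4 * 25 = 100
Timeout = 150 + 100 = 250 ms

250


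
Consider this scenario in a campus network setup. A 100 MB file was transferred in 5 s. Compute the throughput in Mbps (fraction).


Given: file = 100 MB, time = 5 s
File in Mb = 100 * 8 = 800 Mb
Throughput = 800 / 5 Mbps
Throughput = 160 Mbps

160


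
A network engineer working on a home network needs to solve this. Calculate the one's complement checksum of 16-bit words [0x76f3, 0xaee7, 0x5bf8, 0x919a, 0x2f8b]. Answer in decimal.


Given words: [0x76f3, 0xaee7, 0x5bf8, 0x919a, 0x2f8b]
Step 1: Sum all words
Raw sum = 30451 + 44775 + 23544 + 37274 + 12171 = 148215
Step 2: Fold carry: (17143 + 2) = 17145
One's complement = ~17145 & 0xFFFF = 48390

48390


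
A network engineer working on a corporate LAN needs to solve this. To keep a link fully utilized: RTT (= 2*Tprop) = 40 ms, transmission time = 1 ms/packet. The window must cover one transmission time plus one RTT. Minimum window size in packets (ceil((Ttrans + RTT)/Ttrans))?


Given: Ttrans = 1 ms, RTT = 40 ms (= 2 * Tprop, Tprop = 20 ms)
Time until first ACK returns = Ttrans + RTT = 1 + 40 = 41 ms
Need W * Ttrans >= Ttrans + RTT  ->  W >= (Ttrans + RTT) / Ttrans
(Ttrans + RTT) / Ttrans = 41 / 1 = 41
W_min = ceil(41) = 41

41


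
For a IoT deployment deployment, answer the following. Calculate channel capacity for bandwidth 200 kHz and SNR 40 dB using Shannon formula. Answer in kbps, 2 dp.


Given: B = 200 kHz, SNR = 40 dB
SNR linear = 10^(40/10) = 10000
1 + SNR = 10001
log2(10001) = 13.2878566418
C = 200 * 1000 * 13.2878566418 = 2657571.3284 bps
C = 2657.571328 kbps -> 2657.57 kbps (2 dp)

2657.57


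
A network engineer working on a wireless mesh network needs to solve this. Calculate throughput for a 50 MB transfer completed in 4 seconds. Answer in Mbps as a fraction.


Given: file = 50 MB, time = 4 s
File in Mb = 50 * 8 = 400 Mb
Throughput = 400 / 4 Mbps
Throughput = 100 Mbps

100


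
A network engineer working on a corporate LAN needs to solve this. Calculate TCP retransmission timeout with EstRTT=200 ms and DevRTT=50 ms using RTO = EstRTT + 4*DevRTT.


Given: EstRTT = 200 ms, DevRTT = 50 ms
Timeout = EstRTT + 4 * DevRTT
4 * DevRTT = 4 * 50 = 200
Timeout = 200 + 200 = 400 ms

400


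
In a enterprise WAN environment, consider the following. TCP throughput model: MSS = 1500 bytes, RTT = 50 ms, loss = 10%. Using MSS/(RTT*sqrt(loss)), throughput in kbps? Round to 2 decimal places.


Given: MSS = 1500 bytes, RTT = 50 ms, loss = 10%
RTT in seconds = 50 / 1000 = 0.05
Loss rate = 10% = 0.1
sqrt(loss) = sqrt(0.1) = 0.316227766017
Throughput (bytes/s) = 1500 / (0.05 * 0.316227766017) = 94868.3298
Throughput (kbps) = 94868.3298 * 8 / 1000 = 758.946638 -> 758.95 kbps (2 dp)

758.95


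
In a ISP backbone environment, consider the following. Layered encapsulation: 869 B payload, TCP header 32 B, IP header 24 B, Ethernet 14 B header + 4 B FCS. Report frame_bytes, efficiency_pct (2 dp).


TCP segment = 869 + 32 = 901 B
IP packet = 901 + 24 = 925 B
Ethernet frame = 925 + 14 + 4 = 943 B
Efficiency = app / frame = 869 / 943 = 0.921527 = 92.1527% -> 92.15% (2 dp)

943, 92.15


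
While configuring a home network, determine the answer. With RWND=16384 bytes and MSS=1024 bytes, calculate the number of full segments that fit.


Given: RWND = 16384 bytes, MSS = 1024 bytes
Full segments = floor(RWND / MSS)
Full segments = floor(16384 / 1024)
Full segments = floor(16.0) = 16

16


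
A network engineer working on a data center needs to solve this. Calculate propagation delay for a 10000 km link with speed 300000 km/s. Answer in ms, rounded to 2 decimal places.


Given: distance = 10000 km, speed = 300000 km/s
Delay = distance / speed = 10000 / 300000 seconds
Delay in ms = 10000 * 1000 / 300000
Delay = 33.3333 ms
Rounded to 2 dp = 33.33 ms

33.33


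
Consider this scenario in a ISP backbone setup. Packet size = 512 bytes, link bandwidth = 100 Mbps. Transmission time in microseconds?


Given: packet = 512 bytes, bandwidth = 100 Mbps
Packet in bits = 512 * 8 = 4096 bits
Bandwidth = 100 * 10^6 = 100000000 bps
Time = 4096 / 100000000 seconds
Time in us = 4096 * 10^6 / 100000000 = 40.96

40.96


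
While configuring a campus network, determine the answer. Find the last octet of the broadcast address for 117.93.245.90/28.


Given: IP = 117.93.245.90, prefix = /28
Host bits = 32 - 28 = 4
Network last octet = 90 AND mask = 80
Host part size = 2^4 - 1 = 15
Broadcast last octet = 80 OR 15 = 95

95


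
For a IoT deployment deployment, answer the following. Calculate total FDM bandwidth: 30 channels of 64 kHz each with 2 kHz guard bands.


Given: 30 channels, 64 kHz each, guard = 2 kHz
Channel bandwidth = 30 * 64 = 1920 kHz
Guard bands = 29 gaps * 2 kHz = 58 kHz
Total = 1920 + 58 = 1978 kHz

1978


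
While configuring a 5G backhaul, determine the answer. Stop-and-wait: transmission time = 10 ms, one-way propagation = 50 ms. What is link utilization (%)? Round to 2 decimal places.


Given: Ttrans = 10 ms, Tprop = 50 ms
RTT = 2 * Tprop = 2 * 50 = 100 ms
U = Ttrans / (Ttrans + RTT)
U = 10 / (10 + 100)
U = 10 / 110 = 0.090909
U% = 9.09%

9.09


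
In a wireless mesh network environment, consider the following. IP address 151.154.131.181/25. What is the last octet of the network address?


Given: IP = 151.154.131.181, prefix = /25
Subnet mask = 255.255.255.128
Last octet of IP: 181
Last octet of mask: 128
Network last octet = 181 AND 128 = 128

128


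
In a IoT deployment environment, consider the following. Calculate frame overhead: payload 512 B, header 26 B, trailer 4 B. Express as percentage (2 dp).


Given: payload = 512 B, header = 26 B, trailer = 4 B
Overhead bytes = header + trailer = 26 + 4 = 30
Total frame = payload + overhead = 512 + 30 = 542
Overhead % = 30 / 542 * 100 = 5.5351% -> 5.54% (2 dp)

5.54


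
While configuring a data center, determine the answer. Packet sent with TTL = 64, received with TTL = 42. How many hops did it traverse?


Given: initial TTL = 64, received TTL = 42
Hops = initial TTL - received TTL
Hops = 64 - 42 = 22

22


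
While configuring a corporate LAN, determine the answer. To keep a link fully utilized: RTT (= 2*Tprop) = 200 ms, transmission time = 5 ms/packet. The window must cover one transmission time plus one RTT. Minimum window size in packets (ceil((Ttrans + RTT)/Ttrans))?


Given: Ttrans = 5 ms, RTT = 200 ms (= 2 * Tprop, Tprop = 100 ms)
Time until first ACK returns = Ttrans + RTT = 5 + 200 = 205 ms
Need W * Ttrans >= Ttrans + RTT  ->  W >= (Ttrans + RTT) / Ttrans
(Ttrans + RTT) / Ttrans = 205 / 5 = 41
W_min = ceil(41) = 41

41


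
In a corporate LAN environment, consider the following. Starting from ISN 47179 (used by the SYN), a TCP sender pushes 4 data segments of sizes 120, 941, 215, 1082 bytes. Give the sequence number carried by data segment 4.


The SYN occupies sequence number ISN = 47179, so the first data byte is ISN + 1 = 47180.
SEQ of data segment i = (ISN + 1) + sum of payload sizes of segments 1..i-1.
Segment 1: SEQ = 47180, payload = 120 bytes
Segment 2: SEQ = 47300, payload = 941 bytes
Segment 3: SEQ = 48241, payload = 215 bytes
Segment 4: SEQ = 48456, payload = 1082 bytes
SEQ of segment 4 = 47180 + 120 + 941 + 215 = 48456

48456


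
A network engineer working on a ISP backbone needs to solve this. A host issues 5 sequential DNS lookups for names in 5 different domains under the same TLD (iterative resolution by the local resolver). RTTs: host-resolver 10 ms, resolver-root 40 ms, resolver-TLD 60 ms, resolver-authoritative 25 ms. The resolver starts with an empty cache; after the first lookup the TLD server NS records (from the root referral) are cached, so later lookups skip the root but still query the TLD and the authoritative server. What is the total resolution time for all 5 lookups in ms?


Lookup 1 (cold cache): local + root + TLD + auth = 10 + 40 + 60 + 25 = 135 ms
Lookups 2..5 (TLD NS cached -> skip root; new domain -> still ask TLD and auth): local + TLD + auth = 10 + 60 + 25 = 95 ms each
Remaining 4 lookups: 4 * 95 = 380 ms
Total = 135 + 380 = 515 ms

515


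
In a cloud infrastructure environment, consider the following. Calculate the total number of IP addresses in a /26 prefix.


Given: CIDR prefix /26
Host bits = 32 - 26 = 6
Total addresses = 2^6 = 64

64


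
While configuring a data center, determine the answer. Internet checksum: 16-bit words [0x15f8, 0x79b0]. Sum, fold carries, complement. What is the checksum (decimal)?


Given words: [0x15f8, 0x79b0]
Step 1: Sum all words
Raw sum = 5624 + 31152 = 36776
One's complement = ~36776 & 0xFFFF = 28759

28759


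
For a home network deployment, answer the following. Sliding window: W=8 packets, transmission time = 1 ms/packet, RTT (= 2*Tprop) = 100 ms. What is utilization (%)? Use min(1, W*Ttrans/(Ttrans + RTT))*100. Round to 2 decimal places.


Given: W = 8, Ttrans = 1 ms, RTT = 100 ms (= 2 * Tprop, Tprop = 50 ms)
Cycle time = Ttrans + RTT = 1 + 100 = 101 ms (first packet sent until its ACK returns)
W * Ttrans = 8 * 1 = 8 ms of sending per cycle
W * Ttrans / (Ttrans + RTT) = 8 / 101 = 0.079208
U = min(1, 0.079208) = 0.079208
U% = 7.92%

7.92


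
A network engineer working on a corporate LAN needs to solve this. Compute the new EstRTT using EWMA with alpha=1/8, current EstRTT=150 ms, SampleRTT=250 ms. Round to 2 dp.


Given: EstRTT = 150 ms, SampleRTT = 250 ms, alpha = 1/8
New EstRTT = (1 - alpha) * EstRTT + alpha * SampleRTT
(7/8) * 150 = 131.25
(1/8) * 250 = 31.25
New EstRTT = 131.25 + 31.25 = 162.5 ms -> 162.50 ms (2 dp)

162.50


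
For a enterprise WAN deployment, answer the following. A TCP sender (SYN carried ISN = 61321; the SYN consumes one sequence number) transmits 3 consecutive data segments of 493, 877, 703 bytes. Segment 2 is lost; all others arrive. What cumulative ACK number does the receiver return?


SYN uses sequence number 61321; first data byte = ISN + 1 = 61322.
Segment 1: SEQ = 61322, len = 493 B, covers [61322, 61814]
Segment 2: SEQ = 61815, len = 877 B, covers [61815, 62691] [LOST]
Segment 3: SEQ = 62692, len = 703 B, covers [62692, 63394]
In-order data received: bytes [61322, 61814] (segments 1..1).
Segment 2 missing -> gap begins at byte 61815; later segments buffered out of order.
Cumulative ACK = next expected in-order byte = 61322 + 493 = 61815

61815


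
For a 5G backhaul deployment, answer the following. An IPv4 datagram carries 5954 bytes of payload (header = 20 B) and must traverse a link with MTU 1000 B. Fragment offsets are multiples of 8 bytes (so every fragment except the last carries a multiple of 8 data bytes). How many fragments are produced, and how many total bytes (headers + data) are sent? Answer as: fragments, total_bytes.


Max data per non-final fragment = floor((MTU - header)/8)*8 = floor((1000 - 20)/8)*8 = floor(980/8)*8 = 976 B
Final fragment needs no 8-byte alignment: it can carry up to MTU - header = 980 B
Non-final fragments needed = ceil((payload - 980) / 976) = ceil(4974/976) = ceil(5.0963) = 6
Number of fragments = 6 + 1 = 7
Fragment sizes (data): 6 * 976 B + 98 B (last, 98 <= 980 OK)
Total bytes sent = payload + n_frags * header = 5954 + 7*20 = 5954 + 140 = 6094 B

7, 6094


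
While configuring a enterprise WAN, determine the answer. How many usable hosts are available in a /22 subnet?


Given: subnet mask /22
Host bits = 32 - 22 = 10
Total addresses = 2^10 = 1024
Usable hosts = 1024 - 2 (network + broadcast) = 1022

1022


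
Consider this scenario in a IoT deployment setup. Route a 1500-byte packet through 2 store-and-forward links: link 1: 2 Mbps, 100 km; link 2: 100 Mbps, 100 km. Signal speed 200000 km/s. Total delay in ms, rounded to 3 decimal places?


Packet = 1500 bytes = 12000 bits. Store-and-forward: sum (t_trans + t_prop) per link.
Link 1: t_trans = 12000/(2*10^6) s = 6.0000 ms; t_prop = 100/200000 s = 0.5000 ms; subtotal = 6.5000 ms
Link 2: t_trans = 12000/(100*10^6) s = 0.1200 ms; t_prop = 100/200000 s = 0.5000 ms; subtotal = 0.6200 ms
End-to-end = 6.5000 + 0.6200 = 7.1200 ms -> 7.120 ms (3 dp)

7.120


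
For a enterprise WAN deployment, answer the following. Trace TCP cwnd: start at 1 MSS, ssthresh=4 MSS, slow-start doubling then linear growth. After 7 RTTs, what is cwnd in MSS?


RTT 0: cwnd = 1 MSS (initial)
RTT 1: cwnd = 2 MSS (slow start, doubled)
RTT 2: cwnd = 4 MSS (slow start, doubled)
RTT 3: cwnd = 5 MSS (congestion avoidance, +1)
RTT 4: cwnd = 6 MSS (congestion avoidance, +1)
RTT 5: cwnd = 7 MSS (congestion avoidance, +1)
RTT 6: cwnd = 8 MSS (congestion avoidance, +1)
RTT 7: cwnd = 9 MSS (congestion avoidance, +1)

9


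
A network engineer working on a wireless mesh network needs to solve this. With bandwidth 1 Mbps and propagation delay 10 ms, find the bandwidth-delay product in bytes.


Given: bandwidth = 1 Mbps, delay = 10 ms
BDP in bits = 1 * 10^6 * 10 / 1000
BDP in bits = 10000
BDP in bytes = 10000 / 8 = 1250

1250


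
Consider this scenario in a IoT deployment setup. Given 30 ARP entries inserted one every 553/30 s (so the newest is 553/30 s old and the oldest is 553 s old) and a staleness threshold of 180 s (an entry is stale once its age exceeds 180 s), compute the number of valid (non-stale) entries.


Ages are k * 553/30 s for k = 1..30 (spacing = 18.4333 s).
Entry k is valid iff k * 553/30 <= 180 iff k <= 30 * 180 / 553 = 9.7649
n_valid = floor(9.7649) = 9
(n_stale = 30 - 9 = 21)

9


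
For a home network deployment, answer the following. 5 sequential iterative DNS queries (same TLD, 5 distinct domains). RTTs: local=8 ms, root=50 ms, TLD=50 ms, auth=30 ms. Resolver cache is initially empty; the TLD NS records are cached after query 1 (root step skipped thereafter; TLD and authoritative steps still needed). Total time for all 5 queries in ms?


Lookup 1 (cold cache): local + root + TLD + auth = 8 + 50 + 50 + 30 = 138 ms
Lookups 2..5 (TLD NS cached -> skip root; new domain -> still ask TLD and auth): local + TLD + auth = 8 + 50 + 30 = 88 ms each
Remaining 4 lookups: 4 * 88 = 352 ms
Total = 138 + 352 = 490 ms

490


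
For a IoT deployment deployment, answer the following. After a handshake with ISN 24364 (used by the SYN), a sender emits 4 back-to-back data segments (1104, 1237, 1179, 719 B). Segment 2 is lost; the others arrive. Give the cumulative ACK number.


SYN uses sequence number 24364; first data byte = ISN + 1 = 24365.
Segment 1: SEQ = 24365, len = 1104 B, covers [24365, 25468]
Segment 2: SEQ = 25469, len = 1237 B, covers [25469, 26705] [LOST]
Segment 3: SEQ = 26706, len = 1179 B, covers [26706, 27884]
Segment 4: SEQ = 27885, len = 719 B, covers [27885, 28603]
In-order data received: bytes [24365, 25468] (segments 1..1).
Segment 2 missing -> gap begins at byte 25469; later segments buffered out of order.
Cumulative ACK = next expected in-order byte = 24365 + 1104 = 25469

25469


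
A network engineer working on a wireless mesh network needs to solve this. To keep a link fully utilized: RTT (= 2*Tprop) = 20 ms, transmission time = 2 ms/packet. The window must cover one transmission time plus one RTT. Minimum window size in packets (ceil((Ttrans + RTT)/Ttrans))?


Given: Ttrans = 2 ms, RTT = 20 ms (= 2 * Tprop, Tprop = 10 ms)
Time until first ACK returns = Ttrans + RTT = 2 + 20 = 22 ms
Need W * Ttrans >= Ttrans + RTT  ->  W >= (Ttrans + RTT) / Ttrans
(Ttrans + RTT) / Ttrans = 22 / 2 = 11
W_min = ceil(11) = 11

11


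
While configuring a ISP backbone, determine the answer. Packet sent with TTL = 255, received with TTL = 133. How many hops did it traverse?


Given: initial TTL = 255, received TTL = 133
Hops = initial TTL - received TTL
Hops = 255 - 133 = 122

122


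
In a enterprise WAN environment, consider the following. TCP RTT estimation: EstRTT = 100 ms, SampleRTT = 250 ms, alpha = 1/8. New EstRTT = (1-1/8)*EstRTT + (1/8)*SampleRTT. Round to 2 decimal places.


Given: EstRTT = 100 ms, SampleRTT = 250 ms, alpha = 1/8
New EstRTT = (1 - alpha) * EstRTT + alpha * SampleRTT
(7/8) * 100 = 87.5
(1/8) * 250 = 31.25
New EstRTT = 87.5 + 31.25 = 118.75 ms -> 118.75 ms (2 dp)

118.75


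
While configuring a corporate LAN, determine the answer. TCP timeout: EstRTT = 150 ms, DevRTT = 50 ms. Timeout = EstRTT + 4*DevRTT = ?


Given: EstRTT = 150 ms, DevRTT = 50 ms
Timeout = EstRTT + 4 * DevRTT
4 * DevRTT = 4 * 50 = 200
Timeout = 150 + 200 = 350 ms

350
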